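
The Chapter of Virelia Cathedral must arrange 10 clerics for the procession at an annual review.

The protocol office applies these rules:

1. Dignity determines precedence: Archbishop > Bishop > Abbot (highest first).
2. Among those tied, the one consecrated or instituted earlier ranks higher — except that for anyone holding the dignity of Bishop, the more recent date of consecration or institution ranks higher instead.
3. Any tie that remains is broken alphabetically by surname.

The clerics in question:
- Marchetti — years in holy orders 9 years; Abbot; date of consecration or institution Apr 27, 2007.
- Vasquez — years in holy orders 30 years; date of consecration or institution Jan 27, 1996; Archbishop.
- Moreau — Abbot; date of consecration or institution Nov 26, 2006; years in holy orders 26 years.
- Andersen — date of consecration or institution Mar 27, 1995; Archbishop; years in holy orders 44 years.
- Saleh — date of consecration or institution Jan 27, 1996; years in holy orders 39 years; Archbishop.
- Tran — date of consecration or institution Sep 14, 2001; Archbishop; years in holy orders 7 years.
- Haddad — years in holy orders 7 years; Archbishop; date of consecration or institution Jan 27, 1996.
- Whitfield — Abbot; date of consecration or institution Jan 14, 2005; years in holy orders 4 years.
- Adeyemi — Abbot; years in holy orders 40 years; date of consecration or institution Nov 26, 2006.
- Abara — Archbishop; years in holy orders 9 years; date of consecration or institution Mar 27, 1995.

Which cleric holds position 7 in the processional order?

By dignity: Abara, Andersen, Haddad, Saleh, Vasquez and Tran (Archbishop); then Whitfield, Adeyemi, Moreau and Marchetti (Abbot).
Among Abara, Andersen, Haddad, Saleh, Vasquez and Tran, by date of consecration or institution (earlier first): Abara and Andersen (Mar 27, 1995) before Haddad, Saleh and Vasquez (Jan 27, 1996) before Tran (Sep 14, 2001).
Among Abara and Andersen, alphabetically by surname: Abara before Andersen.
Among Haddad, Saleh and Vasquez, alphabetically by surname: Haddad before Saleh before Vasquez.
Among Whitfield, Adeyemi, Moreau and Marchetti, by date of consecration or institution (earlier first): Whitfield (Jan 14, 2005) before Adeyemi and Moreau (Nov 26, 2006) before Marchetti (Apr 27, 2007).
Among Adeyemi and Moreau, alphabetically by surname: Adeyemi before Moreau.
Order: Abara, Andersen, Haddad, Saleh, Vasquez, Tran, Whitfield, Adeyemi, Moreau, Marchetti.

Whitfield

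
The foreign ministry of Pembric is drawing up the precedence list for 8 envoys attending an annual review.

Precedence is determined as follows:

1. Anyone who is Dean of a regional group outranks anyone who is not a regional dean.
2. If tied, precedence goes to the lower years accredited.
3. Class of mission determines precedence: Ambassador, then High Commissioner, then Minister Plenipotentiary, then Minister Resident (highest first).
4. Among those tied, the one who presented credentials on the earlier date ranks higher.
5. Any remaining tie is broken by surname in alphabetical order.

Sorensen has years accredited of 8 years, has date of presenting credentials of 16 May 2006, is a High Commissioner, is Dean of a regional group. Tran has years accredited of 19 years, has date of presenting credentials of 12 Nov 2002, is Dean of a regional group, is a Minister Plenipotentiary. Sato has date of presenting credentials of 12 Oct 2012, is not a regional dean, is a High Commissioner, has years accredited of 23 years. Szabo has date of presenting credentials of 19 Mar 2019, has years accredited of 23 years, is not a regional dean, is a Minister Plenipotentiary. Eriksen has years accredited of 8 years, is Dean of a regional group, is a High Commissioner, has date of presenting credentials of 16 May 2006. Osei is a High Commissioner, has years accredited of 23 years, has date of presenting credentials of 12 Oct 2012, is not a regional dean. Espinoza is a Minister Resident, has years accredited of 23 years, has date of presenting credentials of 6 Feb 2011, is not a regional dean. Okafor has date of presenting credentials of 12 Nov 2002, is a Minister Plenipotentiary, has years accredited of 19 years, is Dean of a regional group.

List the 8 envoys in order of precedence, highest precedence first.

By the first rule: Eriksen, Sorensen, Okafor and Tran (each Dean of a regional group); then Osei, Sato, Szabo and Espinoza (each not a regional dean).
Among Eriksen, Sorensen, Okafor and Tran, by years accredited (lower first): Eriksen and Sorensen (8 years) before Okafor and Tran (19 years).
Eriksen and Sorensen are each High Commissioner, so the next rule applies.
Eriksen and Sorensen both have date of presenting credentials 16 May 2006, so the next rule applies.
Among Eriksen and Sorensen, alphabetically by surname: Eriksen before Sorensen.
Okafor and Tran are each Minister Plenipotentiary, so the next rule applies.
Okafor and Tran both have date of presenting credentials 12 Nov 2002, so the next rule applies.
Among Okafor and Tran, alphabetically by surname: Okafor before Tran.
Osei, Sato, Szabo and Espinoza all have years accredited 23 years, so the next rule applies.
Among Osei, Sato, Szabo and Espinoza, by class of mission: Osei and Sato (High Commissioner) before Szabo (Minister Plenipotentiary) before Espinoza (Minister Resident).
Osei and Sato both have date of presenting credentials 12 Oct 2012, so the next rule applies.
Among Osei and Sato, alphabetically by surname: Osei before Sato.
Full order: Eriksen, Sorensen, Okafor, Tran, Osei, Sato, Szabo, Espinoza.

Eriksen, Sorensen, Okafor, Tran, Osei, Sato, Szabo, Espinoza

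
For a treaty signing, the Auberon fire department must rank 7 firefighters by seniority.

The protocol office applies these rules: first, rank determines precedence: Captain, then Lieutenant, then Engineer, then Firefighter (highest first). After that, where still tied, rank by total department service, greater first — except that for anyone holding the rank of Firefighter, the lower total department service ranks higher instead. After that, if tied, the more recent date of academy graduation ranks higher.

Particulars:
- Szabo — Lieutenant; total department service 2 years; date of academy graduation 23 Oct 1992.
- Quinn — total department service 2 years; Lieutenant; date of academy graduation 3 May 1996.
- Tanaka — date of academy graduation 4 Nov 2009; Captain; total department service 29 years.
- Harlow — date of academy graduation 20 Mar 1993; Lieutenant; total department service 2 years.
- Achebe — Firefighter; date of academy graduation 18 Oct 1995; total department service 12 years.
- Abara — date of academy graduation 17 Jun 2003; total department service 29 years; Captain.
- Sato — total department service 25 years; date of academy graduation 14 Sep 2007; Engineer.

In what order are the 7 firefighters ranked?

Tanaka, Abara, Quinn, Harlow, Szabo, Sato, Achebe

By rank: Tanaka and Abara (Captain); then Quinn, Harlow and Szabo (Lieutenant); then Sato (Engineer); then Achebe (Firefighter).
Tanaka and Abara both have total department service 29 years, so the next rule applies.
Among Tanaka and Abara, by date of academy graduation (later first): Tanaka (4 Nov 2009) before Abara (17 Jun 2003).
Quinn, Harlow and Szabo all have total department service 2 years, so the next rule applies.
Among Quinn, Harlow and Szabo, by date of academy graduation (later first): Quinn (3 May 1996) before Harlow (20 Mar 1993) before Szabo (23 Oct 1992).
Full order: Tanaka, Abara, Quinn, Harlow, Szabo, Sato, Achebe.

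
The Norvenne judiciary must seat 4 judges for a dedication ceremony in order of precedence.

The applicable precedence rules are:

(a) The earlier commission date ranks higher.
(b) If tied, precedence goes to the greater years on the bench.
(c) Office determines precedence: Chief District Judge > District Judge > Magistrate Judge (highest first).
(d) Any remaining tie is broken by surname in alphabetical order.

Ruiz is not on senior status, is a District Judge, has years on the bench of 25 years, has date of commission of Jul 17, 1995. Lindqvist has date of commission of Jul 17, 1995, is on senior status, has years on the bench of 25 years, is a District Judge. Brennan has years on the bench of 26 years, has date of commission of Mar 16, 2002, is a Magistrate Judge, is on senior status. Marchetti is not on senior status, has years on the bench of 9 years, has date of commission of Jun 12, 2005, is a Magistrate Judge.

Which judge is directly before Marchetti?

By date of commission (earlier first): Lindqvist and Ruiz (both Jul 17, 1995); then Brennan (Mar 16, 2002); then Marchetti (Jun 12, 2005).
Lindqvist and Ruiz both have years on the bench 25 years, so the next rule applies.
Lindqvist and Ruiz are each District Judge, so the next rule applies.
Among Lindqvist and Ruiz, alphabetically by surname: Lindqvist before Ruiz.
Order: Lindqvist, Ruiz, Brennan, Marchetti.

Brennan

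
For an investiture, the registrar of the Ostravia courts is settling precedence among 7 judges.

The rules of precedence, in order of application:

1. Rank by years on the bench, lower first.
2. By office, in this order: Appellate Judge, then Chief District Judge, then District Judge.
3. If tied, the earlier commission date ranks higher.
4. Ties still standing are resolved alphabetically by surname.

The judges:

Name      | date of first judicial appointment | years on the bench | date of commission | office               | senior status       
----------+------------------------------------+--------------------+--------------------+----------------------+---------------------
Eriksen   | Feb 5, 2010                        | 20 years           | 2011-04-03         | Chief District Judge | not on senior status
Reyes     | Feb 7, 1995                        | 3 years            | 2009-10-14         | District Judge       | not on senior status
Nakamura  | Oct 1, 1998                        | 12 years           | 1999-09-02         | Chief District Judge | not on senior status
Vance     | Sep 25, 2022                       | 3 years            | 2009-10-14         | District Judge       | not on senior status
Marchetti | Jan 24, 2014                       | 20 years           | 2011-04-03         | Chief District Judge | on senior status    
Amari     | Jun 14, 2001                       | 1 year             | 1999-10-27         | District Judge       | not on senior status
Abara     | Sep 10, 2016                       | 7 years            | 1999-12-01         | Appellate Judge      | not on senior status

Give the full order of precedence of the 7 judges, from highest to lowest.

By years on the bench (lower first): Amari (1 year); then Reyes and Vance (both 3 years); then Abara (7 years); then Nakamura (12 years); then Eriksen and Marchetti (both 20 years).
Reyes and Vance are each District Judge, so the next rule applies.
Reyes and Vance both have date of commission 2009-10-14, so the next rule applies.
Among Reyes and Vance, alphabetically by surname: Reyes before Vance.
Eriksen and Marchetti are each Chief District Judge, so the next rule applies.
Eriksen and Marchetti both have date of commission 2011-04-03, so the next rule applies.
Among Eriksen and Marchetti, alphabetically by surname: Eriksen before Marchetti.
Full order: Amari, Reyes, Vance, Abara, Nakamura, Eriksen, Marchetti.

Amari, Reyes, Vance, Abara, Nakamura, Eriksen, Marchetti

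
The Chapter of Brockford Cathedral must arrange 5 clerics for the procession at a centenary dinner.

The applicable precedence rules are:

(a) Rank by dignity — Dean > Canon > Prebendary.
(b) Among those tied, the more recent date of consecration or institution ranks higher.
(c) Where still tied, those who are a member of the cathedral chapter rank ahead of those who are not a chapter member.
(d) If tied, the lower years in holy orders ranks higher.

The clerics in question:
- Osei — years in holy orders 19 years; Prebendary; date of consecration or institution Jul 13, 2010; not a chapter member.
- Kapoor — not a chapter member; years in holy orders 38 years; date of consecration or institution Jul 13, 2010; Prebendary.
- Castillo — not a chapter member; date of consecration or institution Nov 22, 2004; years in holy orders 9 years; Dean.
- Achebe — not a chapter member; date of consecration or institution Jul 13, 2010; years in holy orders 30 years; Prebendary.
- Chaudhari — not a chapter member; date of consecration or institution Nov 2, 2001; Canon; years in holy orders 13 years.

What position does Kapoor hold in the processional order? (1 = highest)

By dignity: Castillo (Dean); then Chaudhari (Canon); then Osei, Achebe and Kapoor (Prebendary).
Osei, Achebe and Kapoor all have date of consecration or institution Jul 13, 2010, so the next rule applies.
Osei, Achebe and Kapoor are each not a chapter member, so the next rule applies.
Among Osei, Achebe and Kapoor, by years in holy orders (lower first): Osei (19 years) before Achebe (30 years) before Kapoor (38 years).
Order: Castillo, Chaudhari, Osei, Achebe, Kapoor. So position 5.

5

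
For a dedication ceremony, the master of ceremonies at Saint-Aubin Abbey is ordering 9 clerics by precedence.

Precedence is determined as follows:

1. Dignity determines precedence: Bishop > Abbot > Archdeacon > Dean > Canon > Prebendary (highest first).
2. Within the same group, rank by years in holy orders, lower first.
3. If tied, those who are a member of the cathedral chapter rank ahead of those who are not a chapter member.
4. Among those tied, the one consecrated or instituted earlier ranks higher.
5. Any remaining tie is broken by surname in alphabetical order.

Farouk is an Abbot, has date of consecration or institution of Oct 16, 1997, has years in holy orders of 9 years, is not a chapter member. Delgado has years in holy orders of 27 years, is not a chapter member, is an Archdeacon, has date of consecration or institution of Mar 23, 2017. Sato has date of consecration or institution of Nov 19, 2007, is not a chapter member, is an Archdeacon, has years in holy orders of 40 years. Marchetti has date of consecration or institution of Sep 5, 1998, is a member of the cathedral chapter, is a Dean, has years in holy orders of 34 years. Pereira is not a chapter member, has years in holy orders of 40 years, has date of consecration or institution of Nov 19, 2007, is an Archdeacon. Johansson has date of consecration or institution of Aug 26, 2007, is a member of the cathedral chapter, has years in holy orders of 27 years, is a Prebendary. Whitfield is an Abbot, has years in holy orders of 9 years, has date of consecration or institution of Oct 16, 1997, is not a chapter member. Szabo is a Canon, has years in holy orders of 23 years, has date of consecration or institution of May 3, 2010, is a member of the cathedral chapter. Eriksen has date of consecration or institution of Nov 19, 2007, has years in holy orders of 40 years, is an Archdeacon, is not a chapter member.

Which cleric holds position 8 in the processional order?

By dignity: Farouk and Whitfield (Abbot); then Delgado, Eriksen, Pereira and Sato (Archdeacon); then Marchetti (Dean); then Szabo (Canon); then Johansson (Prebendary).
Farouk and Whitfield both have years in holy orders 9 years, so the next rule applies.
Farouk and Whitfield are each not a chapter member, so the next rule applies.
Farouk and Whitfield both have date of consecration or institution Oct 16, 1997, so the next rule applies.
Among Farouk and Whitfield, alphabetically by surname: Farouk before Whitfield.
Among Delgado, Eriksen, Pereira and Sato, by years in holy orders (lower first): Delgado (27 years) before Eriksen, Pereira and Sato (40 years).
Eriksen, Pereira and Sato are each not a chapter member, so the next rule applies.
Eriksen, Pereira and Sato all have date of consecration or institution Nov 19, 2007, so the next rule applies.
Among Eriksen, Pereira and Sato, alphabetically by surname: Eriksen before Pereira before Sato.
Order: Farouk, Whitfield, Delgado, Eriksen, Pereira, Sato, Marchetti, Szabo, Johansson.

Szabo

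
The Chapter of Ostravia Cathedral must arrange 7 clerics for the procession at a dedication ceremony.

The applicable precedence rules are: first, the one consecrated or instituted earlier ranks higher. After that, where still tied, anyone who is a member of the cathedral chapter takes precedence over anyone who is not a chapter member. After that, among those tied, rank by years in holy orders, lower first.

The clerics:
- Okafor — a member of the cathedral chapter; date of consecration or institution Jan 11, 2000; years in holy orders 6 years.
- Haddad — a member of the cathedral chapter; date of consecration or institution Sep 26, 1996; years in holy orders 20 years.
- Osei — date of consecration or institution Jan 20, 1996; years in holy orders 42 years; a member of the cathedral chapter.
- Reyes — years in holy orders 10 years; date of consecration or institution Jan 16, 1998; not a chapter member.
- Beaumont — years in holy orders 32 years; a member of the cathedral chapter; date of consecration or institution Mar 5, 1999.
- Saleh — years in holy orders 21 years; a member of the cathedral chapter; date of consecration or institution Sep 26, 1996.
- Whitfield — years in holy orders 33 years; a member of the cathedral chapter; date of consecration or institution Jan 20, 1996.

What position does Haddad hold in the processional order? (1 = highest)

3

By date of consecration or institution (earlier first): Whitfield and Osei (both Jan 20, 1996); then Haddad and Saleh (both Sep 26, 1996); then Reyes (Jan 16, 1998); then Beaumont (Mar 5, 1999); then Okafor (Jan 11, 2000).
Whitfield and Osei are each a member of the cathedral chapter, so the next rule applies.
Among Whitfield and Osei, by years in holy orders (lower first): Whitfield (33 years) before Osei (42 years).
Haddad and Saleh are each a member of the cathedral chapter, so the next rule applies.
Among Haddad and Saleh, by years in holy orders (lower first): Haddad (20 years) before Saleh (21 years).
Order: Whitfield, Osei, Haddad, Saleh, Reyes, Beaumont, Okafor. So position 3.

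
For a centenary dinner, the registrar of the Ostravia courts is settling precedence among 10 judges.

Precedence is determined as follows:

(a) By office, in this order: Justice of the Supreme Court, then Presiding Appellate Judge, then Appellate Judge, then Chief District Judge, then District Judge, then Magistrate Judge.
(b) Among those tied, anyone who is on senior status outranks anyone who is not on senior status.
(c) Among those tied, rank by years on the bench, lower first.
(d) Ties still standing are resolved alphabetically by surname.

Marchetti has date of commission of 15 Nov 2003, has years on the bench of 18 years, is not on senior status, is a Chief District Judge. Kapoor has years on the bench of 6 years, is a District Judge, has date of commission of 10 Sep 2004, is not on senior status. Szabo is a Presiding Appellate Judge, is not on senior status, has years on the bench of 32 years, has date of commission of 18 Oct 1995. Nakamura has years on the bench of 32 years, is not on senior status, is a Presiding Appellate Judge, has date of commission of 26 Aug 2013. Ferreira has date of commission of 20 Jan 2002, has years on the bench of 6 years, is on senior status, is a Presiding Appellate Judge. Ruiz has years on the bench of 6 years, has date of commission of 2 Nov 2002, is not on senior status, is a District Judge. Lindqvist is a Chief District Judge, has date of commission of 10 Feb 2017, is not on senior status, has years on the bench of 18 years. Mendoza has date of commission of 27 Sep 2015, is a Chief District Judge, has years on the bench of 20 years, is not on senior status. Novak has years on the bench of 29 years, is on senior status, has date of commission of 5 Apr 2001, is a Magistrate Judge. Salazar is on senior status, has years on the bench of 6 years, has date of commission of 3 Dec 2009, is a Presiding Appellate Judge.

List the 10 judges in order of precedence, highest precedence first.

Ferreira, Salazar, Nakamura, Szabo, Lindqvist, Marchetti, Mendoza, Kapoor, Ruiz, Novak

By office: Ferreira, Salazar, Nakamura and Szabo (Presiding Appellate Judge); then Lindqvist, Marchetti and Mendoza (Chief District Judge); then Kapoor and Ruiz (District Judge); then Novak (Magistrate Judge).
Among Ferreira, Salazar, Nakamura and Szabo, on senior status before not on senior status: Ferreira and Salazar (on senior status) before Nakamura and Szabo (not on senior status).
Ferreira and Salazar both have years on the bench 6 years, so the next rule applies.
Among Ferreira and Salazar, alphabetically by surname: Ferreira before Salazar.
Nakamura and Szabo both have years on the bench 32 years, so the next rule applies.
Among Nakamura and Szabo, alphabetically by surname: Nakamura before Szabo.
Lindqvist, Marchetti and Mendoza are each not on senior status, so the next rule applies.
Among Lindqvist, Marchetti and Mendoza, by years on the bench (lower first): Lindqvist and Marchetti (18 years) before Mendoza (20 years).
Among Lindqvist and Marchetti, alphabetically by surname: Lindqvist before Marchetti.
Kapoor and Ruiz are each not on senior status, so the next rule applies.
Kapoor and Ruiz both have years on the bench 6 years, so the next rule applies.
Among Kapoor and Ruiz, alphabetically by surname: Kapoor before Ruiz.
Full order: Ferreira, Salazar, Nakamura, Szabo, Lindqvist, Marchetti, Mendoza, Kapoor, Ruiz, Novak.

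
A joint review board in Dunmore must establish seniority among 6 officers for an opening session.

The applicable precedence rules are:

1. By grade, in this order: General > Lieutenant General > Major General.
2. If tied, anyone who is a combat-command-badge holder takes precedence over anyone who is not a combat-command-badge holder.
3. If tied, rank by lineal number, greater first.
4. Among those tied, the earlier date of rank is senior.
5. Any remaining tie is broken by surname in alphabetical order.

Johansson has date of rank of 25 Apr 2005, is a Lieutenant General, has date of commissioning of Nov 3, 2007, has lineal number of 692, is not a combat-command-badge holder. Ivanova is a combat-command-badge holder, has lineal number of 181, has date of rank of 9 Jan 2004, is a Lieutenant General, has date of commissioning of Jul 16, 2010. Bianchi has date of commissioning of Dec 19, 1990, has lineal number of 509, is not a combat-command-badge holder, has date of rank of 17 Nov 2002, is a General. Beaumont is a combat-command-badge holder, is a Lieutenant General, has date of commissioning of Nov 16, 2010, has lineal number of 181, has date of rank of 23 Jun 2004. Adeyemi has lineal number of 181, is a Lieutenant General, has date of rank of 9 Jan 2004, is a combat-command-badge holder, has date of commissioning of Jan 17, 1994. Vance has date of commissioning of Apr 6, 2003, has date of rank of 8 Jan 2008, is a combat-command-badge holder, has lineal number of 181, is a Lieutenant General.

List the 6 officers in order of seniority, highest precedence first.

Bianchi, Adeyemi, Ivanova, Beaumont, Vance, Johansson

By grade: Bianchi (General); then Adeyemi, Ivanova, Beaumont, Vance and Johansson (Lieutenant General).
Among Adeyemi, Ivanova, Beaumont, Vance and Johansson, a combat-command-badge holder before not a combat-command-badge holder: Adeyemi, Ivanova, Beaumont and Vance (a combat-command-badge holder) before Johansson (not a combat-command-badge holder).
Adeyemi, Ivanova, Beaumont and Vance all have lineal number 181, so the next rule applies.
Among Adeyemi, Ivanova, Beaumont and Vance, by date of rank (earlier first): Adeyemi and Ivanova (9 Jan 2004) before Beaumont (23 Jun 2004) before Vance (8 Jan 2008).
Among Adeyemi and Ivanova, alphabetically by surname: Adeyemi before Ivanova.
Full order: Bianchi, Adeyemi, Ivanova, Beaumont, Vance, Johansson.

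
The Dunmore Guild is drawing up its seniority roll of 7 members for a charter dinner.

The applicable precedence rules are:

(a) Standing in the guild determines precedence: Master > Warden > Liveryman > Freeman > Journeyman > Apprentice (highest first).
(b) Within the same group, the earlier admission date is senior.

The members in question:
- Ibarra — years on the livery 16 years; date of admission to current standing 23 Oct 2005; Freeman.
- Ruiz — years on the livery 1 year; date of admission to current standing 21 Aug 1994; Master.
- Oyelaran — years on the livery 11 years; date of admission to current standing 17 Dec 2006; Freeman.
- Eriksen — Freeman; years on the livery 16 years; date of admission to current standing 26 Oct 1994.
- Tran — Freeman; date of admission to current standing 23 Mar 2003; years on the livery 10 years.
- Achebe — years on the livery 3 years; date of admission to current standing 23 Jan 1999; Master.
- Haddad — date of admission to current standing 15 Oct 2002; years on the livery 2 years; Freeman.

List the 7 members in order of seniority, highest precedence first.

By standing in the guild: Ruiz and Achebe (Master); then Eriksen, Haddad, Tran, Ibarra and Oyelaran (Freeman).
Among Ruiz and Achebe, by date of admission to current standing (earlier first): Ruiz (21 Aug 1994) before Achebe (23 Jan 1999).
Among Eriksen, Haddad, Tran, Ibarra and Oyelaran, by date of admission to current standing (earlier first): Eriksen (26 Oct 1994) before Haddad (15 Oct 2002) before Tran (23 Mar 2003) before Ibarra (23 Oct 2005) before Oyelaran (17 Dec 2006).
Full order: Ruiz, Achebe, Eriksen, Haddad, Tran, Ibarra, Oyelaran.

Ruiz, Achebe, Eriksen, Haddad, Tran, Ibarra, Oyelaran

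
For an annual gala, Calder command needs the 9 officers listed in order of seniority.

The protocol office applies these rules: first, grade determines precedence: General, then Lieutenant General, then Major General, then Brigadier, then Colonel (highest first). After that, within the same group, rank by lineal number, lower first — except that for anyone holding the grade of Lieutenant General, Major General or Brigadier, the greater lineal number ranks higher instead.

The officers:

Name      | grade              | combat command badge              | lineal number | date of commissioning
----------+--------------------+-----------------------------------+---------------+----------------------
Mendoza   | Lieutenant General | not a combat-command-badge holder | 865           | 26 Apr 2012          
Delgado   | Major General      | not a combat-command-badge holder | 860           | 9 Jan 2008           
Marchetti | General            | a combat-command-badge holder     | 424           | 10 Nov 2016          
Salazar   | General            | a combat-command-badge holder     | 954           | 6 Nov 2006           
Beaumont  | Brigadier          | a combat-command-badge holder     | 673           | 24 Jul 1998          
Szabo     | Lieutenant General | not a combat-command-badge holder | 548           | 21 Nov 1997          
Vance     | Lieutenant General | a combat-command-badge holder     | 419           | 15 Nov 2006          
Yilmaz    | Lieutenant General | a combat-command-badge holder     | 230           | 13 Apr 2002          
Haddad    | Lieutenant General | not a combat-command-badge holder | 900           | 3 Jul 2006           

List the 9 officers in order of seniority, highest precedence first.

Marchetti, Salazar, Haddad, Mendoza, Szabo, Vance, Yilmaz, Delgado, Beaumont

By grade: Marchetti and Salazar (General); then Haddad, Mendoza, Szabo, Vance and Yilmaz (Lieutenant General); then Delgado (Major General); then Beaumont (Brigadier).
Among Marchetti and Salazar, by lineal number (lower first): Marchetti (424) before Salazar (954).
Among Haddad, Mendoza, Szabo, Vance and Yilmaz, by lineal number (higher first) (reversed rule for this group): Haddad (900) before Mendoza (865) before Szabo (548) before Vance (419) before Yilmaz (230).
Full order: Marchetti, Salazar, Haddad, Mendoza, Szabo, Vance, Yilmaz, Delgado, Beaumont.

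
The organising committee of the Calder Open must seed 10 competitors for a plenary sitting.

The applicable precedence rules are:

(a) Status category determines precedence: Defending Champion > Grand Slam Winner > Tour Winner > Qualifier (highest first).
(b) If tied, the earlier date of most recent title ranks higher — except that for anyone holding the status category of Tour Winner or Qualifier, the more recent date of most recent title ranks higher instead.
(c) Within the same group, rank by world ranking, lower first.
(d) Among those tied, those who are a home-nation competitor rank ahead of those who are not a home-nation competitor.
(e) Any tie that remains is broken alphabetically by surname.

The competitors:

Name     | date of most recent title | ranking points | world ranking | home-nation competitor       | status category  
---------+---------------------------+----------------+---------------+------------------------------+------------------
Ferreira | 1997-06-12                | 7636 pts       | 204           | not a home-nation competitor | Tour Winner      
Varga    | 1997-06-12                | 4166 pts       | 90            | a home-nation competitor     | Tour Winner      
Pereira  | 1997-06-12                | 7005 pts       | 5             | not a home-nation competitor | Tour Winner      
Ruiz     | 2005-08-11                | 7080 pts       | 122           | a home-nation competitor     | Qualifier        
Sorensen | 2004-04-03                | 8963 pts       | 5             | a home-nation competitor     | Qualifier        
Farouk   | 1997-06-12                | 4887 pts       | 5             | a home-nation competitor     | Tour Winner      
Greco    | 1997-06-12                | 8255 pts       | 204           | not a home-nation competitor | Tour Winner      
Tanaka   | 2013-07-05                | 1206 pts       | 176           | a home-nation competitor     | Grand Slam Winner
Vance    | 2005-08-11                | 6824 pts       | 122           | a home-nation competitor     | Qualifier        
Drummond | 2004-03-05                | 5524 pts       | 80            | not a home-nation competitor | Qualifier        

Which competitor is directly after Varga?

By status category: Tanaka (Grand Slam Winner); then Farouk, Pereira, Varga, Ferreira and Greco (Tour Winner); then Ruiz, Vance, Sorensen and Drummond (Qualifier).
Farouk, Pereira, Varga, Ferreira and Greco all have date of most recent title 1997-06-12, so the next rule applies.
Among Farouk, Pereira, Varga, Ferreira and Greco, by world ranking (lower first): Farouk and Pereira (5) before Varga (90) before Ferreira and Greco (204).
Among Farouk and Pereira, a home-nation competitor before not a home-nation competitor: Farouk (a home-nation competitor) before Pereira (not a home-nation competitor).
Ferreira and Greco are each not a home-nation competitor, so the next rule applies.
Among Ferreira and Greco, alphabetically by surname: Ferreira before Greco.
Among Ruiz, Vance, Sorensen and Drummond, by date of most recent title (later first) (reversed rule for this group): Ruiz and Vance (2005-08-11) before Sorensen (2004-04-03) before Drummond (2004-03-05).
Ruiz and Vance both have world ranking 122, so the next rule applies.
Ruiz and Vance are each a home-nation competitor, so the next rule applies.
Among Ruiz and Vance, alphabetically by surname: Ruiz before Vance.
Order: Tanaka, Farouk, Pereira, Varga, Ferreira, Greco, Ruiz, Vance, Sorensen, Drummond.

Ferreira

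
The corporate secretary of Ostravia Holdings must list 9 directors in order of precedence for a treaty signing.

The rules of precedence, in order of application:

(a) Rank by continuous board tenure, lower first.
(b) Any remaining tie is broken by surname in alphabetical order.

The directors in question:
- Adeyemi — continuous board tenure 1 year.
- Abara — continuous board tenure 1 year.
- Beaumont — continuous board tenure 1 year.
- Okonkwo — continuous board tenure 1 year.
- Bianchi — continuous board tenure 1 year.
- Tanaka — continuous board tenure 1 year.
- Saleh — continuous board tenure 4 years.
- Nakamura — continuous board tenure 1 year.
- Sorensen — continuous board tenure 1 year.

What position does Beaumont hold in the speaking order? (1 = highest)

3

By continuous board tenure (lower first): Abara, Adeyemi, Beaumont, Bianchi, Nakamura, Okonkwo, Sorensen and Tanaka (each 1 year); then Saleh (4 years).
Among Abara, Adeyemi, Beaumont, Bianchi, Nakamura, Okonkwo, Sorensen and Tanaka, alphabetically by surname: Abara before Adeyemi before Beaumont before Bianchi before Nakamura before Okonkwo before Sorensen before Tanaka.
Order: Abara, Adeyemi, Beaumont, Bianchi, Nakamura, Okonkwo, Sorensen, Tanaka, Saleh. So position 3.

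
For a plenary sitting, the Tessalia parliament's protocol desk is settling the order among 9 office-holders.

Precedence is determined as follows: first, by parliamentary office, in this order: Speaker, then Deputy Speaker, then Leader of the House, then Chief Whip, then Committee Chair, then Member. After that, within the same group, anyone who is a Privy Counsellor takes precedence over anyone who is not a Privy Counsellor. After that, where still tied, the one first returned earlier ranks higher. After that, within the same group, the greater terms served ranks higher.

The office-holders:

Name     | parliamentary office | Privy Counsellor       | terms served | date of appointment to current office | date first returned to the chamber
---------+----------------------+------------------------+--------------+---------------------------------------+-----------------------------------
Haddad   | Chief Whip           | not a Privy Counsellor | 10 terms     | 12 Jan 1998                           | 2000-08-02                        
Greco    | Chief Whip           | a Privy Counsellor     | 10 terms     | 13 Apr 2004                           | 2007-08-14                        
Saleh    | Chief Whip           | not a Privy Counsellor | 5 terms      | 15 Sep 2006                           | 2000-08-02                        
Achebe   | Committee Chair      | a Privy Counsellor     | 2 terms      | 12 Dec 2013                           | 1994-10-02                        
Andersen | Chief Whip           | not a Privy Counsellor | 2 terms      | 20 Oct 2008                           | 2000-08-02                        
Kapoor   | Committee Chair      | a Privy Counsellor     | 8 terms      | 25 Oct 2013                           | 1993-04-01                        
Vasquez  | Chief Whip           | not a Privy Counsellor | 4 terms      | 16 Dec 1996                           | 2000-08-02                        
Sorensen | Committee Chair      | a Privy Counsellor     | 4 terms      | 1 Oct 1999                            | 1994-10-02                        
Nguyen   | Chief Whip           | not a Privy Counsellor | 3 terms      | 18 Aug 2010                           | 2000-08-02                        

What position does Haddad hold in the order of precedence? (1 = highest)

2

By parliamentary office: Greco, Haddad, Saleh, Vasquez, Nguyen and Andersen (Chief Whip); then Kapoor, Sorensen and Achebe (Committee Chair).
Among Greco, Haddad, Saleh, Vasquez, Nguyen and Andersen, a Privy Counsellor before not a Privy Counsellor: Greco (a Privy Counsellor) before Haddad, Saleh, Vasquez, Nguyen and Andersen (not a Privy Counsellor).
Haddad, Saleh, Vasquez, Nguyen and Andersen all have date first returned to the chamber 2000-08-02, so the next rule applies.
Among Haddad, Saleh, Vasquez, Nguyen and Andersen, by terms served (higher first): Haddad (10 terms) before Saleh (5 terms) before Vasquez (4 terms) before Nguyen (3 terms) before Andersen (2 terms).
Kapoor, Sorensen and Achebe are each a Privy Counsellor, so the next rule applies.
Among Kapoor, Sorensen and Achebe, by date first returned to the chamber (earlier first): Kapoor (1993-04-01) before Sorensen and Achebe (1994-10-02).
Among Sorensen and Achebe, by terms served (higher first): Sorensen (4 terms) before Achebe (2 terms).
Order: Greco, Haddad, Saleh, Vasquez, Nguyen, Andersen, Kapoor, Sorensen, Achebe. So position 2.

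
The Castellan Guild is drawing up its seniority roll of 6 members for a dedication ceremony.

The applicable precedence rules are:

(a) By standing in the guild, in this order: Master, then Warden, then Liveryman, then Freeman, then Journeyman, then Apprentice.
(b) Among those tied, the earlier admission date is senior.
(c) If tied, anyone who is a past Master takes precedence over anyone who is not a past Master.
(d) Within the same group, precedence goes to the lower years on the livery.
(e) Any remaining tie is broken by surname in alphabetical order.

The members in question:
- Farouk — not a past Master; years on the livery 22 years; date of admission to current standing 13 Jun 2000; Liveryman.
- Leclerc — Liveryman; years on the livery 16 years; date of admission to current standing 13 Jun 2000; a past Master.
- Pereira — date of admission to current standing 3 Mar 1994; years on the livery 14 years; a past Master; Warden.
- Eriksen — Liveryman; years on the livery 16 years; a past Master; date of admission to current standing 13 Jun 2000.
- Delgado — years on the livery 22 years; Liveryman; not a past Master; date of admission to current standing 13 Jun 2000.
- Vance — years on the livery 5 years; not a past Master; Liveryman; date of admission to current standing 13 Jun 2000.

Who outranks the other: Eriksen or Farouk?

Eriksen

By standing in the guild: Pereira (Warden); then Eriksen, Leclerc, Vance, Delgado and Farouk (Liveryman).
Eriksen, Leclerc, Vance, Delgado and Farouk all have date of admission to current standing 13 Jun 2000, so the next rule applies.
Among Eriksen, Leclerc, Vance, Delgado and Farouk, a past Master before not a past Master: Eriksen and Leclerc (a past Master) before Vance, Delgado and Farouk (not a past Master).
Eriksen and Leclerc both have years on the livery 16 years, so the next rule applies.
Among Eriksen and Leclerc, alphabetically by surname: Eriksen before Leclerc.
Among Vance, Delgado and Farouk, by years on the livery (lower first): Vance (5 years) before Delgado and Farouk (22 years).
Among Delgado and Farouk, alphabetically by surname: Delgado before Farouk.
So Eriksen takes precedence.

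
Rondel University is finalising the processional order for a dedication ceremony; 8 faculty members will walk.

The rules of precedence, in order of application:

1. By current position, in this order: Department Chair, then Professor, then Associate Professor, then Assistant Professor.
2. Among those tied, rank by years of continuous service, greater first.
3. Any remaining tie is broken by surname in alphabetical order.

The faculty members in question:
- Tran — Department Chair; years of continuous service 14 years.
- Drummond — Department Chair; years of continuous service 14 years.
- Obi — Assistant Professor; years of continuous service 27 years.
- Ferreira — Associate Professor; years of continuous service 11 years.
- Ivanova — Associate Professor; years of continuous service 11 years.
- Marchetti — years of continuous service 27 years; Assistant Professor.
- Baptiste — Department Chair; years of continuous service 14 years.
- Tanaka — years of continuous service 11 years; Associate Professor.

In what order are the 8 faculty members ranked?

By current position: Baptiste, Drummond and Tran (Department Chair); then Ferreira, Ivanova and Tanaka (Associate Professor); then Marchetti and Obi (Assistant Professor).
Baptiste, Drummond and Tran all have years of continuous service 14 years, so the next rule applies.
Among Baptiste, Drummond and Tran, alphabetically by surname: Baptiste before Drummond before Tran.
Ferreira, Ivanova and Tanaka all have years of continuous service 11 years, so the next rule applies.
Among Ferreira, Ivanova and Tanaka, alphabetically by surname: Ferreira before Ivanova before Tanaka.
Marchetti and Obi both have years of continuous service 27 years, so the next rule applies.
Among Marchetti and Obi, alphabetically by surname: Marchetti before Obi.
Full order: Baptiste, Drummond, Tran, Ferreira, Ivanova, Tanaka, Marchetti, Obi.

Baptiste, Drummond, Tran, Ferreira, Ivanova, Tanaka, Marchetti, Obi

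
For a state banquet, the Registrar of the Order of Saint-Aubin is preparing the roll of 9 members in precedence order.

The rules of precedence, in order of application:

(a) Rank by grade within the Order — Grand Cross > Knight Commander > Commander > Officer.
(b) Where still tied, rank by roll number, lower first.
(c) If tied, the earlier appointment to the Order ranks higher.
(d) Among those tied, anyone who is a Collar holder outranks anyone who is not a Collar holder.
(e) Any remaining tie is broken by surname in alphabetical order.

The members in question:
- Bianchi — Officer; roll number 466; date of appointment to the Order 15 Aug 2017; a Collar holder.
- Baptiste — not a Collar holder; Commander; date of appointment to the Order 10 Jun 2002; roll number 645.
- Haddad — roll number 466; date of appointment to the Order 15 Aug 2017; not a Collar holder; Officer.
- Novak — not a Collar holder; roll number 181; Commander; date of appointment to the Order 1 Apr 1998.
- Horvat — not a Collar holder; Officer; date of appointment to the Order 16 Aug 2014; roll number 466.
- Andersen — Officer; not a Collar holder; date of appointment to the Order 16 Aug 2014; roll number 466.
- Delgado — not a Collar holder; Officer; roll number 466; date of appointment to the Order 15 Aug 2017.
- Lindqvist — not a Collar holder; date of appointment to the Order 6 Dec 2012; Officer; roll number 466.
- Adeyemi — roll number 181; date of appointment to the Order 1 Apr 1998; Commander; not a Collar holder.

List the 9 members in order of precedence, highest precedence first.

By grade within the Order: Adeyemi, Novak and Baptiste (Commander); then Lindqvist, Andersen, Horvat, Bianchi, Delgado and Haddad (Officer).
Among Adeyemi, Novak and Baptiste, by roll number (lower first): Adeyemi and Novak (181) before Baptiste (645).
Adeyemi and Novak both have date of appointment to the Order 1 Apr 1998, so the next rule applies.
Adeyemi and Novak are each not a Collar holder, so the next rule applies.
Among Adeyemi and Novak, alphabetically by surname: Adeyemi before Novak.
Lindqvist, Andersen, Horvat, Bianchi, Delgado and Haddad all have roll number 466, so the next rule applies.
Among Lindqvist, Andersen, Horvat, Bianchi, Delgado and Haddad, by date of appointment to the Order (earlier first): Lindqvist (6 Dec 2012) before Andersen and Horvat (16 Aug 2014) before Bianchi, Delgado and Haddad (15 Aug 2017).
Andersen and Horvat are each not a Collar holder, so the next rule applies.
Among Andersen and Horvat, alphabetically by surname: Andersen before Horvat.
Among Bianchi, Delgado and Haddad, a Collar holder before not a Collar holder: Bianchi (a Collar holder) before Delgado and Haddad (not a Collar holder).
Among Delgado and Haddad, alphabetically by surname: Delgado before Haddad.
Full order: Adeyemi, Novak, Baptiste, Lindqvist, Andersen, Horvat, Bianchi, Delgado, Haddad.

Adeyemi, Novak, Baptiste, Lindqvist, Andersen, Horvat, Bianchi, Delgado, Haddad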